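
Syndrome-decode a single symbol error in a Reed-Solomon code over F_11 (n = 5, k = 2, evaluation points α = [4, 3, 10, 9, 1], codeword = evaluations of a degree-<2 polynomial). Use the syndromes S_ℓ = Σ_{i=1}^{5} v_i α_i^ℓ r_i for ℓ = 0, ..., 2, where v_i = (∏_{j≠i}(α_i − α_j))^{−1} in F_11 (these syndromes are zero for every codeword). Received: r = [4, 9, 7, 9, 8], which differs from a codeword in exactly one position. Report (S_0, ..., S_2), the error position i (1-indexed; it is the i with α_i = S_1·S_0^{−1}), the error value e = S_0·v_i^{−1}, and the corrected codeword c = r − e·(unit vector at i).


S = (4, 3, 5), error at position 4, error magnitude e = 8, c = [4, 9, 7, 1, 8].

Step 1: column multipliers v_i = (∏_{j≠i}(α_i − α_j))^{−1} mod 11.
  i = 1 (α = 4): (4−3)(4−10)(4−9)(4−1) = 1·(−6)·(−5)·3 = 90 ≡ 2, so v_1 = 2^{−1} = 6 (mod 11).
  i = 2 (α = 3): (3−4)(3−10)(3−9)(3−1) = (−1)·(−7)·(−6)·2 = −84 ≡ 4, so v_2 = 4^{−1} = 3 (mod 11).
  i = 3 (α = 10): (10−4)(10−3)(10−9)(10−1) = 6·7·1·9 = 378 ≡ 4, so v_3 = 4^{−1} = 3 (mod 11).
  i = 4 (α = 9): (9−4)(9−3)(9−10)(9−1) = 5·6·(−1)·8 = −240 ≡ 2, so v_4 = 2^{−1} = 6 (mod 11).
  i = 5 (α = 1): (1−4)(1−3)(1−10)(1−9) = (−3)·(−2)·(−9)·(−8) = 432 ≡ 3, so v_5 = 3^{−1} = 4 (mod 11).
  v = [6, 3, 3, 6, 4].
Step 2: syndromes of r = [4, 9, 7, 9, 8] (all sums mod 11).
  S_0 = Σ v_i r_i = 6·4 + 3·9 + 3·7 + 6·9 + 4·8 = 158 ≡ 4.
  S_1 = Σ v_i α_i r_i = 6·4·4 + 3·3·9 + 3·10·7 + 6·9·9 + 4·1·8 = 905 ≡ 3.
  α_i^2 mod 11 = [5, 9, 1, 4, 1].
  S_2 = Σ v_i α_i^2 r_i = 6·5·4 + 3·9·9 + 3·1·7 + 6·4·9 + 4·1·8 = 632 ≡ 5.
  S = (4, 3, 5) ≠ 0, so r is not a codeword (an error is present).
Step 3: locate the error. For a single error e at position i, S_ℓ = v_i·e·α_i^ℓ, so α_err = S_1/S_0.
  S_0^{−1} = 4^{−1} = 3 (mod 11), so α_err = 3·3 = 9 ≡ 9 = α_4. Error position i = 4.
  Consistency check: S_2/S_1 = 5·4 = 20 ≡ 9 = α_err ✓ (single-error assumption holds).
Step 4: error magnitude e = S_0/v_4 = S_0·∏_{j≠4}(α_4 − α_j) = 4·2 = 8 ≡ 8 (mod 11).
Step 5: correct position 4: c_4 = r_4 − e = 9 − 8 ≡ 1 (mod 11). Hence c = [4, 9, 7, 1, 8].
  Check: interpolating c through the α_i gives m(x) = 2 + 6·x (degree < 2) with m(α_i) = c_i for every i, so c is indeed a codeword.


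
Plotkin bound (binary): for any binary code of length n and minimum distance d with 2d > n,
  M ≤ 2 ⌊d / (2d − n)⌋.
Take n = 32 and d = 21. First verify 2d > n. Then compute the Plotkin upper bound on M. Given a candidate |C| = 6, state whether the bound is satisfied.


Plotkin bound M ≤ 4; given |C| = 6 > bound (violated).

Check applicability: 2d = 42, n = 32.
2d − n = 10 > 0, so Plotkin applies.
Compute d/(2d−n) = 21/10 ≈ 2.1000.
⌊d/(2d−n)⌋ = 2.
Plotkin bound: M ≤ 2·2 = 4.
Given |C| = 6, check: VIOLATED.
This |C| is above the Plotkin bound, so no binary code with n = 32, d = 21 and 6 codewords exists.


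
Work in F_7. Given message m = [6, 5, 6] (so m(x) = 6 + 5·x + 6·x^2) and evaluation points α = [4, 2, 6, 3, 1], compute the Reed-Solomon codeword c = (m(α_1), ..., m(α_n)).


c = [3, 5, 0, 5, 3]

Message polynomial: m(x) = 6 + 5·x + 6·x^2 (mod 7).
For each evaluation point α_i, compute m(α_i) mod 7:
  α_1 = 4: Horner steps 6 → 1 → 3, so m(4) = 3.
  α_2 = 2: Horner steps 6 → 3 → 5, so m(2) = 5.
  α_3 = 6: Horner steps 6 → 6 → 0, so m(6) = 0.
  α_4 = 3: Horner steps 6 → 2 → 5, so m(3) = 5.
  α_5 = 1: Horner steps 6 → 4 → 3, so m(1) = 3.
Codeword c = [3, 5, 0, 5, 3] ∈ F_7^5.


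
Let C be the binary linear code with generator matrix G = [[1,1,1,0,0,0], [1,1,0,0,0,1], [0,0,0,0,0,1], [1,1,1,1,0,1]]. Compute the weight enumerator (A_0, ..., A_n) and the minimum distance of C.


Weight distribution: A_0 = 1, A_1 = 3, A_2 = 4, A_3 = 4, A_4 = 3, A_5 = 1. Minimum distance d = 1.

Enumerate all 2^4 = 16 messages m ∈ F_2^4.
For each, compute codeword c = mG in F_2^6, then tally its weight.
  m = 0000 → c = 000000, weight = 0.
  m = 1000 → c = 111000, weight = 3.
  m = 0100 → c = 110001, weight = 3.
  m = 1100 → c = 001001, weight = 2.
  m = 0010 → c = 000001, weight = 1.
  m = 1010 → c = 111001, weight = 4.
  m = 0110 → c = 110000, weight = 2.
  m = 1110 → c = 001000, weight = 1.
  m = 0001 → c = 111101, weight = 5.
  m = 1001 → c = 000101, weight = 2.
  m = 0101 → c = 001100, weight = 2.
  m = 1101 → c = 110100, weight = 3.
  m = 0011 → c = 111100, weight = 4.
  m = 1011 → c = 000100, weight = 1.
  m = 0111 → c = 001101, weight = 3.
  m = 1111 → c = 110101, weight = 4.
Tally weights:
  weight 0: 1 codewords.
  weight 1: 3 codewords.
  weight 2: 4 codewords.
  weight 3: 4 codewords.
  weight 4: 3 codewords.
  weight 5: 1 codewords.
Minimum distance d = smallest w > 0 with A_w > 0 = 1.
Sanity: Σ A_w = 16 = 2^4 = 16 ✓.


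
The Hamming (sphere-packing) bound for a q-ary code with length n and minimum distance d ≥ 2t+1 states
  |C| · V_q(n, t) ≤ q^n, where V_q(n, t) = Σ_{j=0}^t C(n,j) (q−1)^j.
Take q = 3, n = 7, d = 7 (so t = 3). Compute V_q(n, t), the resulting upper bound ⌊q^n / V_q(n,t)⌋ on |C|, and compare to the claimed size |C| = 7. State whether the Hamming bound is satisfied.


V_q(n, t) = 379, q^n = 2187, Hamming bound = 5, |C| = 7 > bound (violated).

Step 1: Compute V_q(n, t) = Σ_{j=0}^3 C(n, j) (q−1)^j.
  j = 0: C(7,0)·(2)^0 = 1·1 = 1.
  j = 1: C(7,1)·(2)^1 = 7·2 = 14.
  j = 2: C(7,2)·(2)^2 = 21·4 = 84.
  j = 3: C(7,3)·(2)^3 = 35·8 = 280.
  V_q(n, t) = 1 + 14 + 84 + 280 = 379.
Step 2: q^n = 3^7 = 2187.
Step 3: Hamming bound ⌊q^n / V_q(n,t)⌋ = ⌊2187/379⌋ = 5.
Step 4: Compare |C| = 7 to 5: violated.
The claimed |C| lies above the Hamming bound, so no 3-ary code of length 7 with d ≥ 7 can have 7 codewords.


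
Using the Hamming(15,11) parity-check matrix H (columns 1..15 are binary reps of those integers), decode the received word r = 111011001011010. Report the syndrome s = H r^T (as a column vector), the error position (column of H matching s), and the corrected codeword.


s = (0, 0, 1, 1)^T, error position = 3, corrected codeword c = 110011001011010

Compute s = H r^T mod 2 one row at a time:
  s_1 = 0 + 1 + 0 + 1 + 1 + 0 + 1 + 0 = 4 ≡ 0 (mod 2).
  s_2 = 0 + 1 + 1 + 0 + 1 + 0 + 1 + 0 = 4 ≡ 0 (mod 2).
  s_3 = 1 + 1 + 1 + 0 + 0 + 1 + 1 + 0 = 5 ≡ 1 (mod 2).
  s_4 = 1 + 1 + 1 + 0 + 1 + 1 + 0 + 0 = 5 ≡ 1 (mod 2).
s = (0, 0, 1, 1)^T — this equals column 3 of H (binary 0011), so error is at position 3.
Correct: flip bit 3 of r = 111011001011010 to get c = 110011001011010.


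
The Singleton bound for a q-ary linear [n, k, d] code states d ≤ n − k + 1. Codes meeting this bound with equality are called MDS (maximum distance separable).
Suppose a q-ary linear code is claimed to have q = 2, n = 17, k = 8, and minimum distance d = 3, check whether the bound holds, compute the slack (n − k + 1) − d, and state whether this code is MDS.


Singleton RHS = n − k + 1 = 10, slack = 7, bound satisfied, not MDS.

Singleton bound: d ≤ n − k + 1.
Here n = 17, k = 8, so n − k + 1 = 10.
Given d = 3, check d ≤ 10: YES.
Slack = (n − k + 1) − d = 7.
The code is NOT MDS (slack = 7 > 0).
Description: the claimed parameters are [17, 8, 3]_2; such a code would be non-MDS.


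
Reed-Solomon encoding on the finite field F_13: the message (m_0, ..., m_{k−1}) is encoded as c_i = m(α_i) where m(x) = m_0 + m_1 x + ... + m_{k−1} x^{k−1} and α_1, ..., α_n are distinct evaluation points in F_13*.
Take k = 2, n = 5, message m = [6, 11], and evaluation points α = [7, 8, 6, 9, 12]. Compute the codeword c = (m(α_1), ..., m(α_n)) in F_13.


c = [5, 3, 7, 1, 8]

Message polynomial: m(x) = 6 + 11·x (mod 13).
For each evaluation point α_i, compute m(α_i) mod 13:
  α_1 = 7: Horner steps 11 → 5, so m(7) = 5.
  α_2 = 8: Horner steps 11 → 3, so m(8) = 3.
  α_3 = 6: Horner steps 11 → 7, so m(6) = 7.
  α_4 = 9: Horner steps 11 → 1, so m(9) = 1.
  α_5 = 12: Horner steps 11 → 8, so m(12) = 8.
Codeword c = [5, 3, 7, 1, 8] ∈ F_13^5.


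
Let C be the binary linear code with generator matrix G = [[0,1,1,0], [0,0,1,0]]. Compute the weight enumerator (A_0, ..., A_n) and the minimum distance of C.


Weight distribution: A_0 = 1, A_1 = 2, A_2 = 1. Minimum distance d = 1.

Enumerate all 2^2 = 4 messages m ∈ F_2^2.
For each, compute codeword c = mG in F_2^4, then tally its weight.
  m = 00 → c = 0000, weight = 0.
  m = 10 → c = 0110, weight = 2.
  m = 01 → c = 0010, weight = 1.
  m = 11 → c = 0100, weight = 1.
Tally weights:
  weight 0: 1 codewords.
  weight 1: 2 codewords.
  weight 2: 1 codewords.
Minimum distance d = smallest w > 0 with A_w > 0 = 1.
Sanity: Σ A_w = 4 = 2^2 = 4 ✓.


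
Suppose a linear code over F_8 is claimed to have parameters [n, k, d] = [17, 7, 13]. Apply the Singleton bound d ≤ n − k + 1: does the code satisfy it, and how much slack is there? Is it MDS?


Singleton RHS = n − k + 1 = 11, slack = -2, bound violated (no such code; not MDS).

Singleton bound: d ≤ n − k + 1.
Here n = 17, k = 7, so n − k + 1 = 11.
Given d = 13, check d ≤ 11: NO.
Slack = (n − k + 1) − d = -2.
The slack is negative: d = 13 exceeds n − k + 1 = 11 by 2, so the Singleton bound is violated and no linear [17, 7, 13]_8 code can exist. In particular it is not MDS (MDS requires d = n − k + 1 exactly).
Description: the claimed parameters are [17, 7, 13]_8; such a code would be impossible (violates the Singleton bound).


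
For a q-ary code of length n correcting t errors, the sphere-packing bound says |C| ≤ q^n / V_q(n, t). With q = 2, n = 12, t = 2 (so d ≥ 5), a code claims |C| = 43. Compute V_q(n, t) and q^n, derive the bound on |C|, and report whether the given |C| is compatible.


V_q(n, t) = 79, q^n = 4096, Hamming bound = 51, |C| = 43 ≤ bound (satisfied).

Step 1: Compute V_q(n, t) = Σ_{j=0}^2 C(n, j) (q−1)^j.
  j = 0: C(12,0)·(1)^0 = 1·1 = 1.
  j = 1: C(12,1)·(1)^1 = 12·1 = 12.
  j = 2: C(12,2)·(1)^2 = 66·1 = 66.
  V_q(n, t) = 1 + 12 + 66 = 79.
Step 2: q^n = 2^12 = 4096.
Step 3: Hamming bound ⌊q^n / V_q(n,t)⌋ = ⌊4096/79⌋ = 51.
Step 4: Compare |C| = 43 to 51: satisfied.
The claimed |C| lies below the Hamming bound.


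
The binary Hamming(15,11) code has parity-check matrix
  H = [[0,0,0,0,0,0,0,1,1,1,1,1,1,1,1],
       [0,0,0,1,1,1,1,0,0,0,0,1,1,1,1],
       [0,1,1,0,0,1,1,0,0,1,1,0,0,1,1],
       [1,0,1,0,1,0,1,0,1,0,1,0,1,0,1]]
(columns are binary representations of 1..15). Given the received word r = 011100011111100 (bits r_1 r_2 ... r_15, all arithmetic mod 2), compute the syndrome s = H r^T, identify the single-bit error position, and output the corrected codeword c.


s = (0, 1, 0, 0)^T, error position = 4, corrected codeword c = 011000011111100

Compute s = H r^T mod 2 one row at a time:
  s_1 = 1 + 1 + 1 + 1 + 1 + 1 + 0 + 0 = 6 ≡ 0 (mod 2).
  s_2 = 1 + 0 + 0 + 0 + 1 + 1 + 0 + 0 = 3 ≡ 1 (mod 2).
  s_3 = 1 + 1 + 0 + 0 + 1 + 1 + 0 + 0 = 4 ≡ 0 (mod 2).
  s_4 = 0 + 1 + 0 + 0 + 1 + 1 + 1 + 0 = 4 ≡ 0 (mod 2).
s = (0, 1, 0, 0)^T — this equals column 4 of H (binary 0100), so error is at position 4.
Correct: flip bit 4 of r = 011100011111100 to get c = 011000011111100.


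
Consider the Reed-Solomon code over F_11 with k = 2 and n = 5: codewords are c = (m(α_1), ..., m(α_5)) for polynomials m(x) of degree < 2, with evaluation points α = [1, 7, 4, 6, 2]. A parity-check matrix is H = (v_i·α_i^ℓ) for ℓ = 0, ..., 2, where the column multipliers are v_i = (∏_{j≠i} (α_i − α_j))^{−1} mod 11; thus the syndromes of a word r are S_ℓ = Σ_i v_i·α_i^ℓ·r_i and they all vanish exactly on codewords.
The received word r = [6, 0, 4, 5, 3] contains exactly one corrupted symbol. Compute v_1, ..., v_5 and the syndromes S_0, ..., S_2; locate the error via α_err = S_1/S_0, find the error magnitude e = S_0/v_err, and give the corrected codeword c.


S = (10, 10, 10), error at position 1, error magnitude e = 9, c = [8, 0, 4, 5, 3].

Step 1: column multipliers v_i = (∏_{j≠i}(α_i − α_j))^{−1} mod 11.
  i = 1 (α = 1): (1−7)(1−4)(1−6)(1−2) = (−6)·(−3)·(−5)·(−1) = 90 ≡ 2, so v_1 = 2^{−1} = 6 (mod 11).
  i = 2 (α = 7): (7−1)(7−4)(7−6)(7−2) = 6·3·1·5 = 90 ≡ 2, so v_2 = 2^{−1} = 6 (mod 11).
  i = 3 (α = 4): (4−1)(4−7)(4−6)(4−2) = 3·(−3)·(−2)·2 = 36 ≡ 3, so v_3 = 3^{−1} = 4 (mod 11).
  i = 4 (α = 6): (6−1)(6−7)(6−4)(6−2) = 5·(−1)·2·4 = −40 ≡ 4, so v_4 = 4^{−1} = 3 (mod 11).
  i = 5 (α = 2): (2−1)(2−7)(2−4)(2−6) = 1·(−5)·(−2)·(−4) = −40 ≡ 4, so v_5 = 4^{−1} = 3 (mod 11).
  v = [6, 6, 4, 3, 3].
Step 2: syndromes of r = [6, 0, 4, 5, 3] (all sums mod 11).
  S_0 = Σ v_i r_i = 6·6 + 6·0 + 4·4 + 3·5 + 3·3 = 76 ≡ 10.
  S_1 = Σ v_i α_i r_i = 6·1·6 + 6·7·0 + 4·4·4 + 3·6·5 + 3·2·3 = 208 ≡ 10.
  α_i^2 mod 11 = [1, 5, 5, 3, 4].
  S_2 = Σ v_i α_i^2 r_i = 6·1·6 + 6·5·0 + 4·5·4 + 3·3·5 + 3·4·3 = 197 ≡ 10.
  S = (10, 10, 10) ≠ 0, so r is not a codeword (an error is present).
Step 3: locate the error. For a single error e at position i, S_ℓ = v_i·e·α_i^ℓ, so α_err = S_1/S_0.
  S_0^{−1} = 10^{−1} = 10 (mod 11), so α_err = 10·10 = 100 ≡ 1 = α_1. Error position i = 1.
  Consistency check: S_2/S_1 = 10·10 = 100 ≡ 1 = α_err ✓ (single-error assumption holds).
Step 4: error magnitude e = S_0/v_1 = S_0·∏_{j≠1}(α_1 − α_j) = 10·2 = 20 ≡ 9 (mod 11).
Step 5: correct position 1: c_1 = r_1 − e = 6 − 9 ≡ 8 (mod 11). Hence c = [8, 0, 4, 5, 3].
  Check: interpolating c through the α_i gives m(x) = 2 + 6·x (degree < 2) with m(α_i) = c_i for every i, so c is indeed a codeword.


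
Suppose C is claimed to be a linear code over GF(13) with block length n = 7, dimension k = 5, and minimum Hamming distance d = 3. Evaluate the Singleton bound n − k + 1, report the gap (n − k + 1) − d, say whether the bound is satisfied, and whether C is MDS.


Singleton RHS = n − k + 1 = 3, slack = 0, bound satisfied, MDS.

Singleton bound: d ≤ n − k + 1.
Here n = 7, k = 5, so n − k + 1 = 3.
Given d = 3, check d ≤ 3: YES.
Slack = (n − k + 1) − d = 0.
The code is MDS (slack = 0).
Description: the claimed parameters are [7, 5, 3]_13; such a code would be MDS (meets Singleton bound).


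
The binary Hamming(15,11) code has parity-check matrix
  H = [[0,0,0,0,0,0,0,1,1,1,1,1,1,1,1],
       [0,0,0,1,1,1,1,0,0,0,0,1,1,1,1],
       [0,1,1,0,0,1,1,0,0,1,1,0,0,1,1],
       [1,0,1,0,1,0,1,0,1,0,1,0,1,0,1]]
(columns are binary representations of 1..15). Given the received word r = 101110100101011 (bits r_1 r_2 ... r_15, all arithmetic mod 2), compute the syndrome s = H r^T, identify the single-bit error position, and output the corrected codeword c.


s = (0, 0, 1, 1)^T, error position = 3, corrected codeword c = 100110100101011

Compute s = H r^T mod 2 one row at a time:
  s_1 = 0 + 0 + 1 + 0 + 1 + 0 + 1 + 1 = 4 ≡ 0 (mod 2).
  s_2 = 1 + 1 + 0 + 1 + 1 + 0 + 1 + 1 = 6 ≡ 0 (mod 2).
  s_3 = 0 + 1 + 0 + 1 + 1 + 0 + 1 + 1 = 5 ≡ 1 (mod 2).
  s_4 = 1 + 1 + 1 + 1 + 0 + 0 + 0 + 1 = 5 ≡ 1 (mod 2).
s = (0, 0, 1, 1)^T — this equals column 3 of H (binary 0011), so error is at position 3.
Correct: flip bit 3 of r = 101110100101011 to get c = 100110100101011.


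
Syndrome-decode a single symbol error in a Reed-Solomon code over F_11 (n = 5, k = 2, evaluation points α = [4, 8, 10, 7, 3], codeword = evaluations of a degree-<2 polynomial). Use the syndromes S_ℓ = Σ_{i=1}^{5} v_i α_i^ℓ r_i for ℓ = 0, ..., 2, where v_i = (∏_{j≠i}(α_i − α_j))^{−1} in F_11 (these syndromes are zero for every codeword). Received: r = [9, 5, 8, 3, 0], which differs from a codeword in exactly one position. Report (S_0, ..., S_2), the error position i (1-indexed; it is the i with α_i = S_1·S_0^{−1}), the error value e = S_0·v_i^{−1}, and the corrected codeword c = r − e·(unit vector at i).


S = (1, 8, 9), error at position 2, error magnitude e = 4, c = [9, 1, 8, 3, 0].

Step 1: column multipliers v_i = (∏_{j≠i}(α_i − α_j))^{−1} mod 11.
  i = 1 (α = 4): (4−8)(4−10)(4−7)(4−3) = (−4)·(−6)·(−3)·1 = −72 ≡ 5, so v_1 = 5^{−1} = 9 (mod 11).
  i = 2 (α = 8): (8−4)(8−10)(8−7)(8−3) = 4·(−2)·1·5 = −40 ≡ 4, so v_2 = 4^{−1} = 3 (mod 11).
  i = 3 (α = 10): (10−4)(10−8)(10−7)(10−3) = 6·2·3·7 = 252 ≡ 10, so v_3 = 10^{−1} = 10 (mod 11).
  i = 4 (α = 7): (7−4)(7−8)(7−10)(7−3) = 3·(−1)·(−3)·4 = 36 ≡ 3, so v_4 = 3^{−1} = 4 (mod 11).
  i = 5 (α = 3): (3−4)(3−8)(3−10)(3−7) = (−1)·(−5)·(−7)·(−4) = 140 ≡ 8, so v_5 = 8^{−1} = 7 (mod 11).
  v = [9, 3, 10, 4, 7].
Step 2: syndromes of r = [9, 5, 8, 3, 0] (all sums mod 11).
  S_0 = Σ v_i r_i = 9·9 + 3·5 + 10·8 + 4·3 + 7·0 = 188 ≡ 1.
  S_1 = Σ v_i α_i r_i = 9·4·9 + 3·8·5 + 10·10·8 + 4·7·3 + 7·3·0 = 1328 ≡ 8.
  α_i^2 mod 11 = [5, 9, 1, 5, 9].
  S_2 = Σ v_i α_i^2 r_i = 9·5·9 + 3·9·5 + 10·1·8 + 4·5·3 + 7·9·0 = 680 ≡ 9.
  S = (1, 8, 9) ≠ 0, so r is not a codeword (an error is present).
Step 3: locate the error. For a single error e at position i, S_ℓ = v_i·e·α_i^ℓ, so α_err = S_1/S_0.
  S_0^{−1} = 1^{−1} = 1 (mod 11), so α_err = 8·1 = 8 ≡ 8 = α_2. Error position i = 2.
  Consistency check: S_2/S_1 = 9·7 = 63 ≡ 8 = α_err ✓ (single-error assumption holds).
Step 4: error magnitude e = S_0/v_2 = S_0·∏_{j≠2}(α_2 − α_j) = 1·4 = 4 ≡ 4 (mod 11).
Step 5: correct position 2: c_2 = r_2 − e = 5 − 4 ≡ 1 (mod 11). Hence c = [9, 1, 8, 3, 0].
  Check: interpolating c through the α_i gives m(x) = 6 + 9·x (degree < 2) with m(α_i) = c_i for every i, so c is indeed a codeword.


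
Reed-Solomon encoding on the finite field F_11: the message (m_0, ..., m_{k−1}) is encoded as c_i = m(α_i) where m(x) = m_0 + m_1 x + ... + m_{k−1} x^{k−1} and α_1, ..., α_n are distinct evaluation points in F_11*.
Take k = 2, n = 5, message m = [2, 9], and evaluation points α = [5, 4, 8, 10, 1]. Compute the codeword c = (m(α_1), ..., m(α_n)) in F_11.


c = [3, 5, 8, 4, 0]

Message polynomial: m(x) = 2 + 9·x (mod 11).
For each evaluation point α_i, compute m(α_i) mod 11:
  α_1 = 5: Horner steps 9 → 3, so m(5) = 3.
  α_2 = 4: Horner steps 9 → 5, so m(4) = 5.
  α_3 = 8: Horner steps 9 → 8, so m(8) = 8.
  α_4 = 10: Horner steps 9 → 4, so m(10) = 4.
  α_5 = 1: Horner steps 9 → 0, so m(1) = 0.
Codeword c = [3, 5, 8, 4, 0] ∈ F_11^5.


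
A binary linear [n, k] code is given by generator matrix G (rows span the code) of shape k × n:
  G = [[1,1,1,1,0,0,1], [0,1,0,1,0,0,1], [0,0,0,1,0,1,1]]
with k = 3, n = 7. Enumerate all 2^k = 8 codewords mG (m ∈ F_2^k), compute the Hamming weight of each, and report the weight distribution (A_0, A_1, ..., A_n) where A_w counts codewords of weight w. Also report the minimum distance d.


Weight distribution: A_0 = 1, A_2 = 2, A_3 = 2, A_4 = 1, A_5 = 2. Minimum distance d = 2.

Enumerate all 2^3 = 8 messages m ∈ F_2^3.
For each, compute codeword c = mG in F_2^7, then tally its weight.
  m = 000 → c = 0000000, weight = 0.
  m = 100 → c = 1111001, weight = 5.
  m = 010 → c = 0101001, weight = 3.
  m = 110 → c = 1010000, weight = 2.
  m = 001 → c = 0001011, weight = 3.
  m = 101 → c = 1110010, weight = 4.
  m = 011 → c = 0100010, weight = 2.
  m = 111 → c = 1011011, weight = 5.
Tally weights:
  weight 0: 1 codewords.
  weight 2: 2 codewords.
  weight 3: 2 codewords.
  weight 4: 1 codewords.
  weight 5: 2 codewords.
Minimum distance d = smallest w > 0 with A_w > 0 = 2.
Sanity: Σ A_w = 8 = 2^3 = 8 ✓.


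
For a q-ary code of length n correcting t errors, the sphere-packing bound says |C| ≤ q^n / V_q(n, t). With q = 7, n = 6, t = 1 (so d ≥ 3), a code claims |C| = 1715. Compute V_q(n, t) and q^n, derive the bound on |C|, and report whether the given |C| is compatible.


V_q(n, t) = 37, q^n = 117649, Hamming bound = 3179, |C| = 1715 ≤ bound (satisfied).

Step 1: Compute V_q(n, t) = Σ_{j=0}^1 C(n, j) (q−1)^j.
  j = 0: C(6,0)·(6)^0 = 1·1 = 1.
  j = 1: C(6,1)·(6)^1 = 6·6 = 36.
  V_q(n, t) = 1 + 36 = 37.
Step 2: q^n = 7^6 = 117649.
Step 3: Hamming bound ⌊q^n / V_q(n,t)⌋ = ⌊117649/37⌋ = 3179.
Step 4: Compare |C| = 1715 to 3179: satisfied.
The claimed |C| lies below the Hamming bound.


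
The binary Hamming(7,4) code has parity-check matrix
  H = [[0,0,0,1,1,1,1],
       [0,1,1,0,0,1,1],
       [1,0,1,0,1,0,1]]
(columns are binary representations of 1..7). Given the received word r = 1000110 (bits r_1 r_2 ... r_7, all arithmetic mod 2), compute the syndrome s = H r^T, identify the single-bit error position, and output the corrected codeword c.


s = (0, 1, 0)^T, error position = 2, corrected codeword c = 1100110

Compute s = H r^T mod 2 one row at a time:
  s_1 = 0 + 1 + 1 + 0 = 2 ≡ 0 (mod 2).
  s_2 = 0 + 0 + 1 + 0 = 1 ≡ 1 (mod 2).
  s_3 = 1 + 0 + 1 + 0 = 2 ≡ 0 (mod 2).
s = (0, 1, 0)^T — this equals column 2 of H (binary 010), so error is at position 2.
Correct: flip bit 2 of r = 1000110 to get c = 1100110.


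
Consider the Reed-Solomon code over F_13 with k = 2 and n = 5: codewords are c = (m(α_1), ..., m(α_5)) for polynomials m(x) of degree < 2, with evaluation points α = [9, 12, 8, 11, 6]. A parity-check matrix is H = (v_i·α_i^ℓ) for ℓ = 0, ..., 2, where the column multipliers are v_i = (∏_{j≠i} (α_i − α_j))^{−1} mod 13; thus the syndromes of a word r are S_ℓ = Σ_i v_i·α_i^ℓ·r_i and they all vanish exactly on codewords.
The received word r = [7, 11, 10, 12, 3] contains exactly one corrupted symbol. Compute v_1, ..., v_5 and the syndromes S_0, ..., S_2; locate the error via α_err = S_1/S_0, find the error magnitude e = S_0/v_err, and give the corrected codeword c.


S = (7, 12, 2), error at position 4, error magnitude e = 11, c = [7, 11, 10, 1, 3].

Step 1: column multipliers v_i = (∏_{j≠i}(α_i − α_j))^{−1} mod 13.
  i = 1 (α = 9): (9−12)(9−8)(9−11)(9−6) = (−3)·1·(−2)·3 = 18 ≡ 5, so v_1 = 5^{−1} = 8 (mod 13).
  i = 2 (α = 12): (12−9)(12−8)(12−11)(12−6) = 3·4·1·6 = 72 ≡ 7, so v_2 = 7^{−1} = 2 (mod 13).
  i = 3 (α = 8): (8−9)(8−12)(8−11)(8−6) = (−1)·(−4)·(−3)·2 = −24 ≡ 2, so v_3 = 2^{−1} = 7 (mod 13).
  i = 4 (α = 11): (11−9)(11−12)(11−8)(11−6) = 2·(−1)·3·5 = −30 ≡ 9, so v_4 = 9^{−1} = 3 (mod 13).
  i = 5 (α = 6): (6−9)(6−12)(6−8)(6−11) = (−3)·(−6)·(−2)·(−5) = 180 ≡ 11, so v_5 = 11^{−1} = 6 (mod 13).
  v = [8, 2, 7, 3, 6].
Step 2: syndromes of r = [7, 11, 10, 12, 3] (all sums mod 13).
  S_0 = Σ v_i r_i = 8·7 + 2·11 + 7·10 + 3·12 + 6·3 = 202 ≡ 7.
  S_1 = Σ v_i α_i r_i = 8·9·7 + 2·12·11 + 7·8·10 + 3·11·12 + 6·6·3 = 1832 ≡ 12.
  α_i^2 mod 13 = [3, 1, 12, 4, 10].
  S_2 = Σ v_i α_i^2 r_i = 8·3·7 + 2·1·11 + 7·12·10 + 3·4·12 + 6·10·3 = 1354 ≡ 2.
  S = (7, 12, 2) ≠ 0, so r is not a codeword (an error is present).
Step 3: locate the error. For a single error e at position i, S_ℓ = v_i·e·α_i^ℓ, so α_err = S_1/S_0.
  S_0^{−1} = 7^{−1} = 2 (mod 13), so α_err = 12·2 = 24 ≡ 11 = α_4. Error position i = 4.
  Consistency check: S_2/S_1 = 2·12 = 24 ≡ 11 = α_err ✓ (single-error assumption holds).
Step 4: error magnitude e = S_0/v_4 = S_0·∏_{j≠4}(α_4 − α_j) = 7·9 = 63 ≡ 11 (mod 13).
Step 5: correct position 4: c_4 = r_4 − e = 12 − 11 ≡ 1 (mod 13). Hence c = [7, 11, 10, 1, 3].
  Check: interpolating c through the α_i gives m(x) = 8 + 10·x (degree < 2) with m(α_i) = c_i for every i, so c is indeed a codeword.


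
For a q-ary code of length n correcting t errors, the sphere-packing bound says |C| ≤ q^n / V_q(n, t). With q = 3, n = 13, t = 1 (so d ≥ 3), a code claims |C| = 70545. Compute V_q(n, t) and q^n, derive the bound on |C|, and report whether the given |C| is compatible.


V_q(n, t) = 27, q^n = 1594323, Hamming bound = 59049, |C| = 70545 > bound (violated).

Step 1: Compute V_q(n, t) = Σ_{j=0}^1 C(n, j) (q−1)^j.
  j = 0: C(13,0)·(2)^0 = 1·1 = 1.
  j = 1: C(13,1)·(2)^1 = 13·2 = 26.
  V_q(n, t) = 1 + 26 = 27.
Step 2: q^n = 3^13 = 1594323.
Step 3: Hamming bound ⌊q^n / V_q(n,t)⌋ = ⌊1594323/27⌋ = 59049.
Step 4: Compare |C| = 70545 to 59049: violated.
The claimed |C| lies above the Hamming bound, so no 3-ary code of length 13 with d ≥ 3 can have 70545 codewords.


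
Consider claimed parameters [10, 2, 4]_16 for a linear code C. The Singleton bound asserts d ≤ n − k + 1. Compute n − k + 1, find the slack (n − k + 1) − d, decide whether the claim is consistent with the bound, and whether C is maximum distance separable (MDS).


Singleton RHS = n − k + 1 = 9, slack = 5, bound satisfied, not MDS.

Singleton bound: d ≤ n − k + 1.
Here n = 10, k = 2, so n − k + 1 = 9.
Given d = 4, check d ≤ 9: YES.
Slack = (n − k + 1) − d = 5.
The code is NOT MDS (slack = 5 > 0).
Description: the claimed parameters are [10, 2, 4]_16; such a code would be non-MDS.


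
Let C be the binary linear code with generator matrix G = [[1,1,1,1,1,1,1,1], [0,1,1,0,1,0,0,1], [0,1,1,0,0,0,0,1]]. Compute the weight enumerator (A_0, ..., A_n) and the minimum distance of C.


Weight distribution: A_0 = 1, A_1 = 1, A_3 = 1, A_4 = 2, A_5 = 1, A_7 = 1, A_8 = 1. Minimum distance d = 1.

Enumerate all 2^3 = 8 messages m ∈ F_2^3.
For each, compute codeword c = mG in F_2^8, then tally its weight.
  m = 000 → c = 00000000, weight = 0.
  m = 100 → c = 11111111, weight = 8.
  m = 010 → c = 01101001, weight = 4.
  m = 110 → c = 10010110, weight = 4.
  m = 001 → c = 01100001, weight = 3.
  m = 101 → c = 10011110, weight = 5.
  m = 011 → c = 00001000, weight = 1.
  m = 111 → c = 11110111, weight = 7.
Tally weights:
  weight 0: 1 codewords.
  weight 1: 1 codewords.
  weight 3: 1 codewords.
  weight 4: 2 codewords.
  weight 5: 1 codewords.
  weight 7: 1 codewords.
  weight 8: 1 codewords.
Minimum distance d = smallest w > 0 with A_w > 0 = 1.
Sanity: Σ A_w = 8 = 2^3 = 8 ✓.


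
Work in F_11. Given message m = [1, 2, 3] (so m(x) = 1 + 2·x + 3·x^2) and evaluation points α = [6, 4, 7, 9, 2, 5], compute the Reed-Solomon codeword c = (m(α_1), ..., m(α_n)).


c = [0, 2, 8, 9, 6, 9]

Message polynomial: m(x) = 1 + 2·x + 3·x^2 (mod 11).
For each evaluation point α_i, compute m(α_i) mod 11:
  α_1 = 6: Horner steps 3 → 9 → 0, so m(6) = 0.
  α_2 = 4: Horner steps 3 → 3 → 2, so m(4) = 2.
  α_3 = 7: Horner steps 3 → 1 → 8, so m(7) = 8.
  α_4 = 9: Horner steps 3 → 7 → 9, so m(9) = 9.
  α_5 = 2: Horner steps 3 → 8 → 6, so m(2) = 6.
  α_6 = 5: Horner steps 3 → 6 → 9, so m(5) = 9.
Codeword c = [0, 2, 8, 9, 6, 9] ∈ F_11^6.


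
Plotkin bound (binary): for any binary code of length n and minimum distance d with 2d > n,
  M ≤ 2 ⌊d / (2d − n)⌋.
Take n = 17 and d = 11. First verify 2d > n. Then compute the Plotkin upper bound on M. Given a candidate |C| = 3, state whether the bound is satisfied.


Plotkin bound M ≤ 4; given |C| = 3 ≤ bound (satisfied).

Check applicability: 2d = 22, n = 17.
2d − n = 5 > 0, so Plotkin applies.
Compute d/(2d−n) = 11/5 ≈ 2.2000.
⌊d/(2d−n)⌋ = 2.
Plotkin bound: M ≤ 2·2 = 4.
Given |C| = 3, check: satisfied.
This |C| is below the Plotkin bound.


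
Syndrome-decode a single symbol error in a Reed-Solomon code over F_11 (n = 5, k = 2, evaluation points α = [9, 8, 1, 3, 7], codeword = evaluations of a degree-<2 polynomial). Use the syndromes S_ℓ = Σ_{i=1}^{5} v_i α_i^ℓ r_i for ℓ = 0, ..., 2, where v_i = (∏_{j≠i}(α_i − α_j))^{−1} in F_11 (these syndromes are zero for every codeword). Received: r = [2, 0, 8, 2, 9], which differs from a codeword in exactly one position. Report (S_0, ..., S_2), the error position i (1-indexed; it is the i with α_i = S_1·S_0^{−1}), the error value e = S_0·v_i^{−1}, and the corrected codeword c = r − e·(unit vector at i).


S = (6, 7, 10), error at position 4, error magnitude e = 1, c = [2, 0, 8, 1, 9].

Step 1: column multipliers v_i = (∏_{j≠i}(α_i − α_j))^{−1} mod 11.
  i = 1 (α = 9): (9−8)(9−1)(9−3)(9−7) = 1·8·6·2 = 96 ≡ 8, so v_1 = 8^{−1} = 7 (mod 11).
  i = 2 (α = 8): (8−9)(8−1)(8−3)(8−7) = (−1)·7·5·1 = −35 ≡ 9, so v_2 = 9^{−1} = 5 (mod 11).
  i = 3 (α = 1): (1−9)(1−8)(1−3)(1−7) = (−8)·(−7)·(−2)·(−6) = 672 ≡ 1, so v_3 = 1^{−1} = 1 (mod 11).
  i = 4 (α = 3): (3−9)(3−8)(3−1)(3−7) = (−6)·(−5)·2·(−4) = −240 ≡ 2, so v_4 = 2^{−1} = 6 (mod 11).
  i = 5 (α = 7): (7−9)(7−8)(7−1)(7−3) = (−2)·(−1)·6·4 = 48 ≡ 4, so v_5 = 4^{−1} = 3 (mod 11).
  v = [7, 5, 1, 6, 3].
Step 2: syndromes of r = [2, 0, 8, 2, 9] (all sums mod 11).
  S_0 = Σ v_i r_i = 7·2 + 5·0 + 1·8 + 6·2 + 3·9 = 61 ≡ 6.
  S_1 = Σ v_i α_i r_i = 7·9·2 + 5·8·0 + 1·1·8 + 6·3·2 + 3·7·9 = 359 ≡ 7.
  α_i^2 mod 11 = [4, 9, 1, 9, 5].
  S_2 = Σ v_i α_i^2 r_i = 7·4·2 + 5·9·0 + 1·1·8 + 6·9·2 + 3·5·9 = 307 ≡ 10.
  S = (6, 7, 10) ≠ 0, so r is not a codeword (an error is present).
Step 3: locate the error. For a single error e at position i, S_ℓ = v_i·e·α_i^ℓ, so α_err = S_1/S_0.
  S_0^{−1} = 6^{−1} = 2 (mod 11), so α_err = 7·2 = 14 ≡ 3 = α_4. Error position i = 4.
  Consistency check: S_2/S_1 = 10·8 = 80 ≡ 3 = α_err ✓ (single-error assumption holds).
Step 4: error magnitude e = S_0/v_4 = S_0·∏_{j≠4}(α_4 − α_j) = 6·2 = 12 ≡ 1 (mod 11).
Step 5: correct position 4: c_4 = r_4 − e = 2 − 1 ≡ 1 (mod 11). Hence c = [2, 0, 8, 1, 9].
  Check: interpolating c through the α_i gives m(x) = 6 + 2·x (degree < 2) with m(α_i) = c_i for every i, so c is indeed a codeword.


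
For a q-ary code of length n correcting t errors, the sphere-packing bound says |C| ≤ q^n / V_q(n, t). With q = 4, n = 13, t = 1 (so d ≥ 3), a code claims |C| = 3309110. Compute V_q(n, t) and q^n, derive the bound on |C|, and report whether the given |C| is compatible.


V_q(n, t) = 40, q^n = 67108864, Hamming bound = 1677721, |C| = 3309110 > bound (violated).

Step 1: Compute V_q(n, t) = Σ_{j=0}^1 C(n, j) (q−1)^j.
  j = 0: C(13,0)·(3)^0 = 1·1 = 1.
  j = 1: C(13,1)·(3)^1 = 13·3 = 39.
  V_q(n, t) = 1 + 39 = 40.
Step 2: q^n = 4^13 = 67108864.
Step 3: Hamming bound ⌊q^n / V_q(n,t)⌋ = ⌊67108864/40⌋ = 1677721.
Step 4: Compare |C| = 3309110 to 1677721: violated.
The claimed |C| lies above the Hamming bound, so no 4-ary code of length 13 with d ≥ 3 can have 3309110 codewords.


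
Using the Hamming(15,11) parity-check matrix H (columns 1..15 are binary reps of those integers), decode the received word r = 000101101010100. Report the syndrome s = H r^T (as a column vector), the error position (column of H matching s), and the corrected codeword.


s = (1, 0, 1, 0)^T, error position = 10, corrected codeword c = 000101101110100

Compute s = H r^T mod 2 one row at a time:
  s_1 = 0 + 1 + 0 + 1 + 0 + 1 + 0 + 0 = 3 ≡ 1 (mod 2).
  s_2 = 1 + 0 + 1 + 1 + 0 + 1 + 0 + 0 = 4 ≡ 0 (mod 2).
  s_3 = 0 + 0 + 1 + 1 + 0 + 1 + 0 + 0 = 3 ≡ 1 (mod 2).
  s_4 = 0 + 0 + 0 + 1 + 1 + 1 + 1 + 0 = 4 ≡ 0 (mod 2).
s = (1, 0, 1, 0)^T — this equals column 10 of H (binary 1010), so error is at position 10.
Correct: flip bit 10 of r = 000101101010100 to get c = 000101101110100.


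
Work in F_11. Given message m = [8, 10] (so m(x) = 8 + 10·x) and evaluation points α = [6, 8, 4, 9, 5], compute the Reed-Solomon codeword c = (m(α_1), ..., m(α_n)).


c = [2, 0, 4, 10, 3]

Message polynomial: m(x) = 8 + 10·x (mod 11).
For each evaluation point α_i, compute m(α_i) mod 11:
  α_1 = 6: Horner steps 10 → 2, so m(6) = 2.
  α_2 = 8: Horner steps 10 → 0, so m(8) = 0.
  α_3 = 4: Horner steps 10 → 4, so m(4) = 4.
  α_4 = 9: Horner steps 10 → 10, so m(9) = 10.
  α_5 = 5: Horner steps 10 → 3, so m(5) = 3.
Codeword c = [2, 0, 4, 10, 3] ∈ F_11^5.


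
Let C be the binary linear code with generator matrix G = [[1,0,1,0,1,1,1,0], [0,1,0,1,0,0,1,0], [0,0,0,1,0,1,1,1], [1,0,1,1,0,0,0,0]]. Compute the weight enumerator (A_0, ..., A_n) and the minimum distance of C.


Weight distribution: A_0 = 1, A_2 = 1, A_3 = 4, A_4 = 3, A_5 = 4, A_6 = 3. Minimum distance d = 2.

Enumerate all 2^4 = 16 messages m ∈ F_2^4.
For each, compute codeword c = mG in F_2^8, then tally its weight.
  m = 0000 → c = 00000000, weight = 0.
  m = 1000 → c = 10101110, weight = 5.
  m = 0100 → c = 01010010, weight = 3.
  m = 1100 → c = 11111100, weight = 6.
  m = 0010 → c = 00010111, weight = 4.
  m = 1010 → c = 10111001, weight = 5.
  m = 0110 → c = 01000101, weight = 3.
  m = 1110 → c = 11101011, weight = 6.
  m = 0001 → c = 10110000, weight = 3.
  m = 1001 → c = 00011110, weight = 4.
  m = 0101 → c = 11100010, weight = 4.
  m = 1101 → c = 01001100, weight = 3.
  m = 0011 → c = 10100111, weight = 5.
  m = 1011 → c = 00001001, weight = 2.
  m = 0111 → c = 11110101, weight = 6.
  m = 1111 → c = 01011011, weight = 5.
Tally weights:
  weight 0: 1 codewords.
  weight 2: 1 codewords.
  weight 3: 4 codewords.
  weight 4: 3 codewords.
  weight 5: 4 codewords.
  weight 6: 3 codewords.
Minimum distance d = smallest w > 0 with A_w > 0 = 2.
Sanity: Σ A_w = 16 = 2^4 = 16 ✓.


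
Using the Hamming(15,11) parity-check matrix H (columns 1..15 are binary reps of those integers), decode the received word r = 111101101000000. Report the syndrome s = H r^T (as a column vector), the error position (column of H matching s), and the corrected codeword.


s = (1, 1, 0, 0)^T, error position = 12, corrected codeword c = 111101101001000

Compute s = H r^T mod 2 one row at a time:
  s_1 = 0 + 1 + 0 + 0 + 0 + 0 + 0 + 0 = 1 ≡ 1 (mod 2).
  s_2 = 1 + 0 + 1 + 1 + 0 + 0 + 0 + 0 = 3 ≡ 1 (mod 2).
  s_3 = 1 + 1 + 1 + 1 + 0 + 0 + 0 + 0 = 4 ≡ 0 (mod 2).
  s_4 = 1 + 1 + 0 + 1 + 1 + 0 + 0 + 0 = 4 ≡ 0 (mod 2).
s = (1, 1, 0, 0)^T — this equals column 12 of H (binary 1100), so error is at position 12.
Correct: flip bit 12 of r = 111101101000000 to get c = 111101101001000.


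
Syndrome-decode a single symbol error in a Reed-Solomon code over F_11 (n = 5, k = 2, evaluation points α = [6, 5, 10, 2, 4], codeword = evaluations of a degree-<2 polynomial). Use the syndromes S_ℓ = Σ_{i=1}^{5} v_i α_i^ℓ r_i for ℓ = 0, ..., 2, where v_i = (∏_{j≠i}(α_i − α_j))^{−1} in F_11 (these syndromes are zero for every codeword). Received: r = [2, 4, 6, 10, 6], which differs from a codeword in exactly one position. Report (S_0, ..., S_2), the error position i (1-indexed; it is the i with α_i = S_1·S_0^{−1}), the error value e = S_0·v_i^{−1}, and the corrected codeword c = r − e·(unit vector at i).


S = (4, 7, 4), error at position 3, error magnitude e = 1, c = [2, 4, 5, 10, 6].

Step 1: column multipliers v_i = (∏_{j≠i}(α_i − α_j))^{−1} mod 11.
  i = 1 (α = 6): (6−5)(6−10)(6−2)(6−4) = 1·(−4)·4·2 = −32 ≡ 1, so v_1 = 1^{−1} = 1 (mod 11).
  i = 2 (α = 5): (5−6)(5−10)(5−2)(5−4) = (−1)·(−5)·3·1 = 15 ≡ 4, so v_2 = 4^{−1} = 3 (mod 11).
  i = 3 (α = 10): (10−6)(10−5)(10−2)(10−4) = 4·5·8·6 = 960 ≡ 3, so v_3 = 3^{−1} = 4 (mod 11).
  i = 4 (α = 2): (2−6)(2−5)(2−10)(2−4) = (−4)·(−3)·(−8)·(−2) = 192 ≡ 5, so v_4 = 5^{−1} = 9 (mod 11).
  i = 5 (α = 4): (4−6)(4−5)(4−10)(4−2) = (−2)·(−1)·(−6)·2 = −24 ≡ 9, so v_5 = 9^{−1} = 5 (mod 11).
  v = [1, 3, 4, 9, 5].
Step 2: syndromes of r = [2, 4, 6, 10, 6] (all sums mod 11).
  S_0 = Σ v_i r_i = 1·2 + 3·4 + 4·6 + 9·10 + 5·6 = 158 ≡ 4.
  S_1 = Σ v_i α_i r_i = 1·6·2 + 3·5·4 + 4·10·6 + 9·2·10 + 5·4·6 = 612 ≡ 7.
  α_i^2 mod 11 = [3, 3, 1, 4, 5].
  S_2 = Σ v_i α_i^2 r_i = 1·3·2 + 3·3·4 + 4·1·6 + 9·4·10 + 5·5·6 = 576 ≡ 4.
  S = (4, 7, 4) ≠ 0, so r is not a codeword (an error is present).
Step 3: locate the error. For a single error e at position i, S_ℓ = v_i·e·α_i^ℓ, so α_err = S_1/S_0.
  S_0^{−1} = 4^{−1} = 3 (mod 11), so α_err = 7·3 = 21 ≡ 10 = α_3. Error position i = 3.
  Consistency check: S_2/S_1 = 4·8 = 32 ≡ 10 = α_err ✓ (single-error assumption holds).
Step 4: error magnitude e = S_0/v_3 = S_0·∏_{j≠3}(α_3 − α_j) = 4·3 = 12 ≡ 1 (mod 11).
Step 5: correct position 3: c_3 = r_3 − e = 6 − 1 ≡ 5 (mod 11). Hence c = [2, 4, 5, 10, 6].
  Check: interpolating c through the α_i gives m(x) = 3 + 9·x (degree < 2) with m(α_i) = c_i for every i, so c is indeed a codeword.


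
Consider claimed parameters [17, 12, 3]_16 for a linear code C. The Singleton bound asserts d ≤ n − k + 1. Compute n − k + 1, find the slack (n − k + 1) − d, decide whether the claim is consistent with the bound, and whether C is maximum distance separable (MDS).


Singleton RHS = n − k + 1 = 6, slack = 3, bound satisfied, not MDS.

Singleton bound: d ≤ n − k + 1.
Here n = 17, k = 12, so n − k + 1 = 6.
Given d = 3, check d ≤ 6: YES.
Slack = (n − k + 1) − d = 3.
The code is NOT MDS (slack = 3 > 0).
Description: the claimed parameters are [17, 12, 3]_16; such a code would be non-MDS.


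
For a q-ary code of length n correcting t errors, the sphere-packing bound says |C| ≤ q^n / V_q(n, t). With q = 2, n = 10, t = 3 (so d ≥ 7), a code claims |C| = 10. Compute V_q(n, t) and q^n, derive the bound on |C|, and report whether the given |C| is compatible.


V_q(n, t) = 176, q^n = 1024, Hamming bound = 5, |C| = 10 > bound (violated).

Step 1: Compute V_q(n, t) = Σ_{j=0}^3 C(n, j) (q−1)^j.
  j = 0: C(10,0)·(1)^0 = 1·1 = 1.
  j = 1: C(10,1)·(1)^1 = 10·1 = 10.
  j = 2: C(10,2)·(1)^2 = 45·1 = 45.
  j = 3: C(10,3)·(1)^3 = 120·1 = 120.
  V_q(n, t) = 1 + 10 + 45 + 120 = 176.
Step 2: q^n = 2^10 = 1024.
Step 3: Hamming bound ⌊q^n / V_q(n,t)⌋ = ⌊1024/176⌋ = 5.
Step 4: Compare |C| = 10 to 5: violated.
The claimed |C| lies above the Hamming bound, so no 2-ary code of length 10 with d ≥ 7 can have 10 codewords.


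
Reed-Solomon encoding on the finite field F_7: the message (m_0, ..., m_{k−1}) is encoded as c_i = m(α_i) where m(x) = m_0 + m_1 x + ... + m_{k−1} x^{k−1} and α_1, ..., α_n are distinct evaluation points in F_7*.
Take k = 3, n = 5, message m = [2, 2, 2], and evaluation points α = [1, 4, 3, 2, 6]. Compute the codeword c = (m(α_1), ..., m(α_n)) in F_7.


c = [6, 0, 5, 0, 2]

Message polynomial: m(x) = 2 + 2·x + 2·x^2 (mod 7).
For each evaluation point α_i, compute m(α_i) mod 7:
  α_1 = 1: Horner steps 2 → 4 → 6, so m(1) = 6.
  α_2 = 4: Horner steps 2 → 3 → 0, so m(4) = 0.
  α_3 = 3: Horner steps 2 → 1 → 5, so m(3) = 5.
  α_4 = 2: Horner steps 2 → 6 → 0, so m(2) = 0.
  α_5 = 6: Horner steps 2 → 0 → 2, so m(6) = 2.
Codeword c = [6, 0, 5, 0, 2] ∈ F_7^5.


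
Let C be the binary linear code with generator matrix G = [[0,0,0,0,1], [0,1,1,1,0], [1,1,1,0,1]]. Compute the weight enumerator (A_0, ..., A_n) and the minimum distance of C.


Weight distribution: A_0 = 1, A_1 = 1, A_2 = 1, A_3 = 3, A_4 = 2. Minimum distance d = 1.

Enumerate all 2^3 = 8 messages m ∈ F_2^3.
For each, compute codeword c = mG in F_2^5, then tally its weight.
  m = 000 → c = 00000, weight = 0.
  m = 100 → c = 00001, weight = 1.
  m = 010 → c = 01110, weight = 3.
  m = 110 → c = 01111, weight = 4.
  m = 001 → c = 11101, weight = 4.
  m = 101 → c = 11100, weight = 3.
  m = 011 → c = 10011, weight = 3.
  m = 111 → c = 10010, weight = 2.
Tally weights:
  weight 0: 1 codewords.
  weight 1: 1 codewords.
  weight 2: 1 codewords.
  weight 3: 3 codewords.
  weight 4: 2 codewords.
Minimum distance d = smallest w > 0 with A_w > 0 = 1.
Sanity: Σ A_w = 8 = 2^3 = 8 ✓.


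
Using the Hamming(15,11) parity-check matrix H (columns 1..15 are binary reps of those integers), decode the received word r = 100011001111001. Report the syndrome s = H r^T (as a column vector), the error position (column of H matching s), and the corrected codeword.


s = (1, 0, 0, 1)^T, error position = 9, corrected codeword c = 100011000111001

Compute s = H r^T mod 2 one row at a time:
  s_1 = 0 + 1 + 1 + 1 + 1 + 0 + 0 + 1 = 5 ≡ 1 (mod 2).
  s_2 = 0 + 1 + 1 + 0 + 1 + 0 + 0 + 1 = 4 ≡ 0 (mod 2).
  s_3 = 0 + 0 + 1 + 0 + 1 + 1 + 0 + 1 = 4 ≡ 0 (mod 2).
  s_4 = 1 + 0 + 1 + 0 + 1 + 1 + 0 + 1 = 5 ≡ 1 (mod 2).
s = (1, 0, 0, 1)^T — this equals column 9 of H (binary 1001), so error is at position 9.
Correct: flip bit 9 of r = 100011001111001 to get c = 100011000111001.
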